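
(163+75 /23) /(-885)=-3824 /20355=-0.19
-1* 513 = -513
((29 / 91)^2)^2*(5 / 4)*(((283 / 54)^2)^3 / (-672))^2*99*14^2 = 10265778923798015219046675536531887255 / 43170854388056722042715765735424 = 237794.20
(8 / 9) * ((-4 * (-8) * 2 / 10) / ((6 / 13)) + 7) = 2504 / 135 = 18.55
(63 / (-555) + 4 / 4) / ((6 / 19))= 1558 / 555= 2.81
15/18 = 5/6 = 0.83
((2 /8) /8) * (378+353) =731 /32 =22.84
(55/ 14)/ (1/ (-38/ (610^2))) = -209/ 520940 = -0.00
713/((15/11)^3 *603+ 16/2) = 949003/2045773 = 0.46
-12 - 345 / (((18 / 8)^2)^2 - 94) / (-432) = -82268 / 6849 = -12.01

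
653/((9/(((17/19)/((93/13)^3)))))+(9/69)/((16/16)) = 973579772/3163536081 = 0.31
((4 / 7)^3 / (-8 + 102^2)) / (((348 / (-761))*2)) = -1522 / 77556759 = -0.00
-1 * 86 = -86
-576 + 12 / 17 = -9780 / 17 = -575.29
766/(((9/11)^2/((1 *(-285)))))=-8805170/27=-326117.41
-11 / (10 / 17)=-187 / 10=-18.70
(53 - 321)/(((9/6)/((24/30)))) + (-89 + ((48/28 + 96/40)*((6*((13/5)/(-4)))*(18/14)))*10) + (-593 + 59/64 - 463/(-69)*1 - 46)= -1069.60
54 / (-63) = -0.86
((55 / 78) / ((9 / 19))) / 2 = 1045 / 1404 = 0.74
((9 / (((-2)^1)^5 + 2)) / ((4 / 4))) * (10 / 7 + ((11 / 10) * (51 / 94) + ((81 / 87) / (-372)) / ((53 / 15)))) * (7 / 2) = -952154241 / 447881800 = -2.13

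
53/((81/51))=901/27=33.37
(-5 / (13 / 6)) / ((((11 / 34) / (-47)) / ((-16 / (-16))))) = 47940 / 143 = 335.24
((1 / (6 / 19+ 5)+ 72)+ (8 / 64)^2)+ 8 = 518437 / 6464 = 80.20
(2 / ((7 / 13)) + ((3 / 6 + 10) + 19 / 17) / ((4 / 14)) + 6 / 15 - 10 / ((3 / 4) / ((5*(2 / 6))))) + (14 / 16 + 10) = 1432091 / 42840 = 33.43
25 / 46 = 0.54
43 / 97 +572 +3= 55818 / 97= 575.44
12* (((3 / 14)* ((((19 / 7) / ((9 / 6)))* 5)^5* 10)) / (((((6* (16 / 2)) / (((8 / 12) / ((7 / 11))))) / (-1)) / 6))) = -13618544500000 / 66706983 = -204154.71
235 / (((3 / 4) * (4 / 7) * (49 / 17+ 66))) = 7.96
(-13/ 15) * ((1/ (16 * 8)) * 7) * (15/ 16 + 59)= -87269/ 30720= -2.84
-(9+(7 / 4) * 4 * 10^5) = -700009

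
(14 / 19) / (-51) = -14 / 969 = -0.01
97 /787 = 0.12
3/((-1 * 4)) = -3/4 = -0.75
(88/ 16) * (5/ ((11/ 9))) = 45/ 2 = 22.50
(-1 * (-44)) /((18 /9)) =22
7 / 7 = 1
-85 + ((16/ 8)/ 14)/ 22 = -84.99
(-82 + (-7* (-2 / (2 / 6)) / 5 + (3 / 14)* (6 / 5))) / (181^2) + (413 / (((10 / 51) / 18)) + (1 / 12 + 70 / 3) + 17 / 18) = 37937.76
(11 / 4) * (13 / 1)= 143 / 4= 35.75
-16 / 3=-5.33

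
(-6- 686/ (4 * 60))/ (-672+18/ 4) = 0.01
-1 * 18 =-18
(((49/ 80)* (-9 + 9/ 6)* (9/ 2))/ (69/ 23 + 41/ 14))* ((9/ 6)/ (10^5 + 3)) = -27783/ 531215936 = -0.00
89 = 89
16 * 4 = 64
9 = 9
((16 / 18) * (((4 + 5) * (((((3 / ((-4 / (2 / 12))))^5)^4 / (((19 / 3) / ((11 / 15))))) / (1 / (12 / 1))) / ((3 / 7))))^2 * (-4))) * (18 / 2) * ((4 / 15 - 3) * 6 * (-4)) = -19690209 / 14643899733836506046089915428503552000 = -0.00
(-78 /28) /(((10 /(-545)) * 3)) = 1417 /28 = 50.61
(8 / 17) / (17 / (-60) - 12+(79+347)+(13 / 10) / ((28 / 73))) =6720 / 5956273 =0.00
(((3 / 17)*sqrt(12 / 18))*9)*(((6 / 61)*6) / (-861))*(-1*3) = 324*sqrt(6) / 297619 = 0.00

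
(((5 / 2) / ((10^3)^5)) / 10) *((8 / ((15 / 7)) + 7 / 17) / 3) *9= 0.00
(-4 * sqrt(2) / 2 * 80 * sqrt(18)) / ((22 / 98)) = -47040 / 11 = -4276.36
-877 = -877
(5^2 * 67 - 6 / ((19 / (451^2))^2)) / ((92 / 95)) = -710043467.19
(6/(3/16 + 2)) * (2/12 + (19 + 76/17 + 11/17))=39632/595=66.61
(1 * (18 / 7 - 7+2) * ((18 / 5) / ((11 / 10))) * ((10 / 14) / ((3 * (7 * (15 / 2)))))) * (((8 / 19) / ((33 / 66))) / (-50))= 1088 / 1792175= 0.00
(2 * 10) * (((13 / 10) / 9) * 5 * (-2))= -260 / 9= -28.89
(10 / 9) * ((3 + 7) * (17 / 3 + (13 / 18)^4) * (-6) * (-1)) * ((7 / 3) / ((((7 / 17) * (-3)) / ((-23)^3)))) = 3223715089375 / 354294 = 9098983.02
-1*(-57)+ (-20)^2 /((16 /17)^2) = 8137 /16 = 508.56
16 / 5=3.20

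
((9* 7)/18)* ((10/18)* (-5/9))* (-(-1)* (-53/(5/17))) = 31535/162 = 194.66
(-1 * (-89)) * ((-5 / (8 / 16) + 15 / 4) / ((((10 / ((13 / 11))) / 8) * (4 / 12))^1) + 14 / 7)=-15397 / 11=-1399.73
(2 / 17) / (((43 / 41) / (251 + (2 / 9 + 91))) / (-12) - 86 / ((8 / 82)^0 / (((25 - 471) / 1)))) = 1010240 / 329364504047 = 0.00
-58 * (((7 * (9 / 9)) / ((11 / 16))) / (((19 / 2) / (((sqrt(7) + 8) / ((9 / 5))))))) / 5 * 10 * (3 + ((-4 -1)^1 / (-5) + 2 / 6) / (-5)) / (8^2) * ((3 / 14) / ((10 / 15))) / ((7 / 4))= -19024 / 4389 -2378 * sqrt(7) / 4389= -5.77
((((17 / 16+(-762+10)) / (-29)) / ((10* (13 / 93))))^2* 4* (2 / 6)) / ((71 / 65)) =418.88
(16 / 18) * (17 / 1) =15.11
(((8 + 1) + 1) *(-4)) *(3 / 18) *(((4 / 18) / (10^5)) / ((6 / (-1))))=1 / 405000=0.00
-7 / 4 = -1.75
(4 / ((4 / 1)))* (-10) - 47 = -57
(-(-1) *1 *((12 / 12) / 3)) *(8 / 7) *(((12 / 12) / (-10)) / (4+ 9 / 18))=-8 / 945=-0.01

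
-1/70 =-0.01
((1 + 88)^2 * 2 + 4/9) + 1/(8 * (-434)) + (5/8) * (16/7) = 495089335/31248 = 15843.87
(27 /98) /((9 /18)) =27 /49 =0.55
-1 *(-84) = 84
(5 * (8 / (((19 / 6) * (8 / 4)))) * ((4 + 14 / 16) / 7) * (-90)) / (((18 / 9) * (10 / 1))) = -5265 / 266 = -19.79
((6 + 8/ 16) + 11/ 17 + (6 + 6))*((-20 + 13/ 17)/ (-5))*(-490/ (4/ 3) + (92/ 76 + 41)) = -2631372597/ 109820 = -23960.78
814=814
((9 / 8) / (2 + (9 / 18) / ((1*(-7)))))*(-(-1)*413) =2891 / 12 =240.92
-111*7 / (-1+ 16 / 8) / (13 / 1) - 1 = -790 / 13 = -60.77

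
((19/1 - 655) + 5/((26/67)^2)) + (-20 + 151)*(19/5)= -354891/3380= -105.00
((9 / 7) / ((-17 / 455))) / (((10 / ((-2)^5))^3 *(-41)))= -27.50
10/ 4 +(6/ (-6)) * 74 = -143/ 2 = -71.50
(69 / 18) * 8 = 92 / 3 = 30.67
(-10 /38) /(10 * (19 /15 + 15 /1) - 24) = -15 /7904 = -0.00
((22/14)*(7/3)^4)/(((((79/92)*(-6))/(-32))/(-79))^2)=8175276032/729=11214370.41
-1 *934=-934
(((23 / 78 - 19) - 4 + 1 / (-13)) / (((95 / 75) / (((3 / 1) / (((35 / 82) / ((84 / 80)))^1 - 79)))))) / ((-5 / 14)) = -655713 / 341107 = -1.92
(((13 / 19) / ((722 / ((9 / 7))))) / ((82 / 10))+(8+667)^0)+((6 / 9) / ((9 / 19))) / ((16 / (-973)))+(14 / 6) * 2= -33982721999 / 425203128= -79.92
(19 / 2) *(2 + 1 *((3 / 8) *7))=703 / 16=43.94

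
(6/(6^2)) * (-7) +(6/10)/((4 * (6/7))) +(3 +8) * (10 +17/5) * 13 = 45965/24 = 1915.21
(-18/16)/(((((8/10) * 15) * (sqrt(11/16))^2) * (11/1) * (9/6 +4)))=-3/1331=-0.00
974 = 974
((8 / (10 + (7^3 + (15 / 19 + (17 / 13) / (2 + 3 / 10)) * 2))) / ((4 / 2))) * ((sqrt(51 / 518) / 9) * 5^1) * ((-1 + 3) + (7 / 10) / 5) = 607867 * sqrt(26418) / 23552692065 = 0.00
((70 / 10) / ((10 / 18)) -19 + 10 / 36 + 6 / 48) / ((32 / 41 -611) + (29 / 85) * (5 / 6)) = 1504823 / 153044940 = 0.01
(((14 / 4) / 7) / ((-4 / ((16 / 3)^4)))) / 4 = -2048 / 81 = -25.28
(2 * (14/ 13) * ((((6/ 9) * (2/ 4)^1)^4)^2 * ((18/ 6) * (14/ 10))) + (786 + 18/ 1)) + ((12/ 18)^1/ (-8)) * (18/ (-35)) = 1600184717/ 1990170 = 804.04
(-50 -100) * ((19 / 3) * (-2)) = 1900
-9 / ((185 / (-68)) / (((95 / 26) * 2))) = 11628 / 481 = 24.17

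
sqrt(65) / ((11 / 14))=14 * sqrt(65) / 11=10.26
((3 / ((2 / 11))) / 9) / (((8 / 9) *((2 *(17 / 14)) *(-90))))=-77 / 8160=-0.01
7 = 7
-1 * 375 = -375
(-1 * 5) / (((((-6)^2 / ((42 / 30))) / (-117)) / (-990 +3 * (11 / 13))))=-89859 / 4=-22464.75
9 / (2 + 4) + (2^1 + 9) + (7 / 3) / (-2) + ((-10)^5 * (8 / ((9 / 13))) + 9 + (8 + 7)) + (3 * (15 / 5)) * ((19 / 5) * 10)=-10396604 / 9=-1155178.22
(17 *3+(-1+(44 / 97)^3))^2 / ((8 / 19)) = 9928505966017891 / 1665944009858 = 5959.69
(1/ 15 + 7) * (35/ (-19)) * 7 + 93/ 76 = -89.90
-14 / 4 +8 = 9 / 2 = 4.50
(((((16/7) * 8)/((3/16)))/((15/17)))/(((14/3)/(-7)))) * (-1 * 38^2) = 25137152/105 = 239401.45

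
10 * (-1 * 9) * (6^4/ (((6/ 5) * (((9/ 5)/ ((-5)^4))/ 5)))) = -168750000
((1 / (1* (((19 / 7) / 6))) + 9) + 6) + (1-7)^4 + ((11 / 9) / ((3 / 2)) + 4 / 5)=3372527 / 2565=1314.83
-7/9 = -0.78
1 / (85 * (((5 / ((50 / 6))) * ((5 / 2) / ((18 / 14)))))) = 6 / 595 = 0.01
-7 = -7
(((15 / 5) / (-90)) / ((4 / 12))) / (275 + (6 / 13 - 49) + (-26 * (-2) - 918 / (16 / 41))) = 52 / 1078435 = 0.00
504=504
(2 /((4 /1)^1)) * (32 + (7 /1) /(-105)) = 479 /30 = 15.97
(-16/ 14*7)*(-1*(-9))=-72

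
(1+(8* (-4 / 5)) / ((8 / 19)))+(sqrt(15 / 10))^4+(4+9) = 21 / 20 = 1.05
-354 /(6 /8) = -472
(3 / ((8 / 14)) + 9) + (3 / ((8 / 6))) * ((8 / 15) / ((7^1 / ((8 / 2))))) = 2091 / 140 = 14.94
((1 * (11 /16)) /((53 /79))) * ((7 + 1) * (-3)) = -2607 /106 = -24.59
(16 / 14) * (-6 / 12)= -4 / 7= -0.57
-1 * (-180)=180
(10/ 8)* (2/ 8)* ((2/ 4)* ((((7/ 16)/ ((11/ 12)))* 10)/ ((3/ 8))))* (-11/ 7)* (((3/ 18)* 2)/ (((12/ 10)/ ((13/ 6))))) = -1625/ 864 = -1.88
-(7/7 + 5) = -6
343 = 343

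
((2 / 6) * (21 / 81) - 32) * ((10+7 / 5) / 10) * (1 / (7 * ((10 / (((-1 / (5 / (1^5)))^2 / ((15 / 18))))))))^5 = -88407 / 16028404235839843750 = -0.00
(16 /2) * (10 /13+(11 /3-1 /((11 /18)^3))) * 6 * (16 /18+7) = 3197840 /155727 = 20.53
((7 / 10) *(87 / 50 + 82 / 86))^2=1643248369 / 462250000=3.55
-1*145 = -145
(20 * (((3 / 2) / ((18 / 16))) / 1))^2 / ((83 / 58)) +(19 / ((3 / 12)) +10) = 582.92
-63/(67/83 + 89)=-5229/7454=-0.70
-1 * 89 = -89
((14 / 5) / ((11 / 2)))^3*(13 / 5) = 285376 / 831875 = 0.34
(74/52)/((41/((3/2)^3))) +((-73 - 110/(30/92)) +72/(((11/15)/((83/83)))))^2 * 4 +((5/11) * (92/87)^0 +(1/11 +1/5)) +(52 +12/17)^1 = 307712096465699/789394320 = 389807.84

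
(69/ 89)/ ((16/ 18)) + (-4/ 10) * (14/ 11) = 14219/ 39160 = 0.36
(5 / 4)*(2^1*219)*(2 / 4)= 273.75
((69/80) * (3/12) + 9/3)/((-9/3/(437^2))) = -65502367/320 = -204694.90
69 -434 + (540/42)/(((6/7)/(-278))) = -4535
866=866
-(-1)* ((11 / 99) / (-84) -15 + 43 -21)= 7.00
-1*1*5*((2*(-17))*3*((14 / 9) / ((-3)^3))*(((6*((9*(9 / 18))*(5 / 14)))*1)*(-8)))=6800 / 3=2266.67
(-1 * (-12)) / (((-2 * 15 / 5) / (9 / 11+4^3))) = -1426 / 11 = -129.64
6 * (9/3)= 18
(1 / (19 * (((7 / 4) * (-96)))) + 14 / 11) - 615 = -21549203 / 35112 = -613.73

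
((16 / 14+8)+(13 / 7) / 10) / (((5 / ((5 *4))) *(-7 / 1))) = -1306 / 245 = -5.33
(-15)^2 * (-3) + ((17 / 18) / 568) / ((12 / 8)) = -10351783 / 15336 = -675.00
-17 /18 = -0.94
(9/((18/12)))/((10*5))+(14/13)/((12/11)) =2159/1950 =1.11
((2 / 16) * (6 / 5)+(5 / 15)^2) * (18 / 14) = 47 / 140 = 0.34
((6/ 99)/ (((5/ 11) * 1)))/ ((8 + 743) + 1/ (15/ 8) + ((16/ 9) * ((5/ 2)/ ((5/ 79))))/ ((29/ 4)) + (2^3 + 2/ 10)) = 87/ 502046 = 0.00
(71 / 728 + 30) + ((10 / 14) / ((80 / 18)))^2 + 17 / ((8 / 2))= 1401333 / 40768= 34.37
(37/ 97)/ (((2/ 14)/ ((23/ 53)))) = 5957/ 5141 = 1.16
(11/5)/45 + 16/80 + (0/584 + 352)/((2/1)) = 176.25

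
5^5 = 3125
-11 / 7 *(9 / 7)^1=-2.02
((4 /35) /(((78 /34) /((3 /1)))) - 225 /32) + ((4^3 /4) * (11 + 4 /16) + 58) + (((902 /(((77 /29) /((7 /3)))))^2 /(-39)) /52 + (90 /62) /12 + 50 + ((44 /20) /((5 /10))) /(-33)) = -4549537807 /158427360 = -28.72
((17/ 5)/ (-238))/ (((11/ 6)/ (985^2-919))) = -2907918/ 385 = -7553.03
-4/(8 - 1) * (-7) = 4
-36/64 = -9/16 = -0.56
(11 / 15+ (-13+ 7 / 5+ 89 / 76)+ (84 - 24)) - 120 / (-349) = 20150903 / 397860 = 50.65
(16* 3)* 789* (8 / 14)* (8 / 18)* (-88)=-5924864 / 7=-846409.14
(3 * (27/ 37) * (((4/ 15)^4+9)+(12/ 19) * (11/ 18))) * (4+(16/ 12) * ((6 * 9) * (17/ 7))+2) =1633680582/ 439375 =3718.19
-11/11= -1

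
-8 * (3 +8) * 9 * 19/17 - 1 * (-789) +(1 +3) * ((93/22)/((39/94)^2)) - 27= -2365094/94809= -24.95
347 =347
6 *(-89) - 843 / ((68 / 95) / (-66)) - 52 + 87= 77230.56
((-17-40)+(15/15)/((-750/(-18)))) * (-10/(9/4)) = 18992/75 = 253.23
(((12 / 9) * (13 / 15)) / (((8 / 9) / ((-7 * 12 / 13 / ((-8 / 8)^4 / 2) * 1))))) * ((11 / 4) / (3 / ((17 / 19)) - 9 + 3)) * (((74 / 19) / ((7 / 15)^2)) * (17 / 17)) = 41514 / 133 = 312.14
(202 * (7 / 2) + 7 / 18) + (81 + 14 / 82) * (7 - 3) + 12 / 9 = 762653 / 738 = 1033.41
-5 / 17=-0.29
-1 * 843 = -843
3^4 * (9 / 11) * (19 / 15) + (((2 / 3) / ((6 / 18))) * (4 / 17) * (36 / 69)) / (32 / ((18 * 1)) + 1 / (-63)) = 66905019 / 795685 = 84.08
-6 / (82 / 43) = -129 / 41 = -3.15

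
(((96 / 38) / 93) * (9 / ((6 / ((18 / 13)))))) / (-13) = -432 / 99541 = -0.00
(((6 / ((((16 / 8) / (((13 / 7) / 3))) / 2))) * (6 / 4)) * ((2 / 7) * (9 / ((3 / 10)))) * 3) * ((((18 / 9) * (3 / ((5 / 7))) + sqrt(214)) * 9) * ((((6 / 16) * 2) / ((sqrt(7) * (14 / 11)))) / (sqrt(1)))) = 312741 * sqrt(7) / 343 + 521235 * sqrt(1498) / 4802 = 6613.49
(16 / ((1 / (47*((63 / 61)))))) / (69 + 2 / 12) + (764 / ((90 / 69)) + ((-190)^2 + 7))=2787482401 / 75945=36703.96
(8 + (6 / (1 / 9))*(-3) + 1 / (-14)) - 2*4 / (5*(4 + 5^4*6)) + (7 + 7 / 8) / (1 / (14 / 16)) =-618820537 / 4204480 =-147.18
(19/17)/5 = 19/85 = 0.22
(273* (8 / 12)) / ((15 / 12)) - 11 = 673 / 5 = 134.60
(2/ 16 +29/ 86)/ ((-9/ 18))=-159/ 172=-0.92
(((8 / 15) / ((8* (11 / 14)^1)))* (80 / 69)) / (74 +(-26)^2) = 112 / 853875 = 0.00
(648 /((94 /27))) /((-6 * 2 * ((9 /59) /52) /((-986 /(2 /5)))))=612572220 /47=13033451.49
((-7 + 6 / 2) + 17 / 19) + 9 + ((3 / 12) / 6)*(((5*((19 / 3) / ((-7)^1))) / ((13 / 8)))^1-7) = 683075 / 124488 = 5.49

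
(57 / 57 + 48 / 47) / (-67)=-0.03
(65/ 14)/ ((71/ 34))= 1105/ 497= 2.22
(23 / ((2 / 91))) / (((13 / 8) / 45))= 28980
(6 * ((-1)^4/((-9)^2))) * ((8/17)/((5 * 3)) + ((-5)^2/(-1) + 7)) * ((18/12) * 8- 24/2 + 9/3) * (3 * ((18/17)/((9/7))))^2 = -1796144/73695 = -24.37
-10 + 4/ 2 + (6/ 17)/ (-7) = -958/ 119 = -8.05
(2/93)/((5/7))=14/465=0.03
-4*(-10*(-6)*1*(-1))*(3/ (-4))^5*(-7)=25515/ 64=398.67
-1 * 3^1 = -3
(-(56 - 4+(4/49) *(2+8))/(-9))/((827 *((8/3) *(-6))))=-647/1458828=-0.00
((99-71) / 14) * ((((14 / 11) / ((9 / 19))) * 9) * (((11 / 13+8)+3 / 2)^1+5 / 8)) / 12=151753 / 3432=44.22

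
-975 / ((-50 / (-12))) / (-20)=117 / 10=11.70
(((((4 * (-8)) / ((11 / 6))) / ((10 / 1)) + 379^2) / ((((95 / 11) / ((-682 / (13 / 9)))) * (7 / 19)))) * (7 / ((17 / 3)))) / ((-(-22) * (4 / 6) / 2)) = -19837299249 / 5525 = -3590461.40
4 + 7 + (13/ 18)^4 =1183297/ 104976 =11.27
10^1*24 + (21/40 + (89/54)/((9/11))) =2357483/9720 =242.54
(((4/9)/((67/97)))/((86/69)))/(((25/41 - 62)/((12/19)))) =-731768/137778063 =-0.01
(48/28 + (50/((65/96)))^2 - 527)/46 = 253469/2366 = 107.13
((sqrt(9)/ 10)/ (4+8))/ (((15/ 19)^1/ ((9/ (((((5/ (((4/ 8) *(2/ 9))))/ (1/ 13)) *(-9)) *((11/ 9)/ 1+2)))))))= -19/ 1131000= -0.00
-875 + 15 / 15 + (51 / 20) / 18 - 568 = -173023 / 120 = -1441.86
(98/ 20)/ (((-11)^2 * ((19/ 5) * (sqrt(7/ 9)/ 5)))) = 0.06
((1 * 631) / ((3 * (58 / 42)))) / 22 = 4417 / 638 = 6.92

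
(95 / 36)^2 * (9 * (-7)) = -63175 / 144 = -438.72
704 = 704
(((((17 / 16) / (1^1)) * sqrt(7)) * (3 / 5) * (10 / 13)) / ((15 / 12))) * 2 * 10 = 102 * sqrt(7) / 13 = 20.76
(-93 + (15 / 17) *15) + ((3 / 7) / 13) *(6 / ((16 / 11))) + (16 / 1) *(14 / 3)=-184231 / 37128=-4.96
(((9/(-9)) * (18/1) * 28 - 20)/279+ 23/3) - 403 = -110822/279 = -397.21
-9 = -9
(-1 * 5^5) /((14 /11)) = -34375 /14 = -2455.36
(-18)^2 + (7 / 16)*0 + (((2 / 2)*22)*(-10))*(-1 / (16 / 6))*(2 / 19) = 6321 / 19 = 332.68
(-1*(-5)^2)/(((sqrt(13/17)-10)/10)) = 250*sqrt(221)/1687+42500/1687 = 27.40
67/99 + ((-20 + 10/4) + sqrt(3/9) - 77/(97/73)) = -1436065/19206 + sqrt(3)/3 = -74.19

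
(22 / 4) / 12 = 11 / 24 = 0.46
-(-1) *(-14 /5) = -14 /5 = -2.80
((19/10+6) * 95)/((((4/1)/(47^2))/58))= 96155561/4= 24038890.25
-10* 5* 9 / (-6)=75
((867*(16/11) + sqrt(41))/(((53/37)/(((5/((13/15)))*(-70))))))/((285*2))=-89821200/144001 - 6475*sqrt(41)/13091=-626.92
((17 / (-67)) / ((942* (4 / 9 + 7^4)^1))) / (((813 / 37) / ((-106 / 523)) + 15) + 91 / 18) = 900099 / 709066196363890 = 0.00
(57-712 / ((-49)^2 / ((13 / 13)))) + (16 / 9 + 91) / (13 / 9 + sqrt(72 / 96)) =163202205 / 1039633-15030*sqrt(3) / 433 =96.86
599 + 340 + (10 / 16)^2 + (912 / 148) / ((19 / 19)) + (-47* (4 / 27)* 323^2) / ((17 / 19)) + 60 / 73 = -3784997625337 / 4667328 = -810956.00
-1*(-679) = 679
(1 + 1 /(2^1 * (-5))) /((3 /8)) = 12 /5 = 2.40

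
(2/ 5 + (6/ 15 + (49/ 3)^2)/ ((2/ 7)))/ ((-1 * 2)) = -84197/ 180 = -467.76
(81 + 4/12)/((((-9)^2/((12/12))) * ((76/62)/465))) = 586210/1539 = 380.90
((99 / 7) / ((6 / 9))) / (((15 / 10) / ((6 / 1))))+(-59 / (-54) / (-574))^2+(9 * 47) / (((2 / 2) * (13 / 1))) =1466244871957 / 12489776208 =117.40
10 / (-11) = -10 / 11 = -0.91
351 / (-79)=-351 / 79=-4.44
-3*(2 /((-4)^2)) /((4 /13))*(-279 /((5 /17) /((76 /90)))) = 390507 /400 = 976.27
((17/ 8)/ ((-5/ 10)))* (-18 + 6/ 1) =51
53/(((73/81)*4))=4293/292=14.70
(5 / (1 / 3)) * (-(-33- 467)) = 7500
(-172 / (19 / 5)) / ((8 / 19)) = -215 / 2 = -107.50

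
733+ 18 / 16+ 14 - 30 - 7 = 5689 / 8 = 711.12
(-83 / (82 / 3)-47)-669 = -58961 / 82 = -719.04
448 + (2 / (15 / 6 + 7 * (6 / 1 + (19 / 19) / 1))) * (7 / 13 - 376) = 580348 / 1339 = 433.42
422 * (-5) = -2110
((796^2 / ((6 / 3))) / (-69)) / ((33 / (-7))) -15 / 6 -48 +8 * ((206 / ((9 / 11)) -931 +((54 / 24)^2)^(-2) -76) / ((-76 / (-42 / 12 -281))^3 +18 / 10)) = -579899524395124135 / 241850667803382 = -2397.76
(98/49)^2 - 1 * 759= -755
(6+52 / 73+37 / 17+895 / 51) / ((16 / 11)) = 270677 / 14892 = 18.18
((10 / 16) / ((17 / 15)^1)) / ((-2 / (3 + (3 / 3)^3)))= -75 / 68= -1.10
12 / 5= 2.40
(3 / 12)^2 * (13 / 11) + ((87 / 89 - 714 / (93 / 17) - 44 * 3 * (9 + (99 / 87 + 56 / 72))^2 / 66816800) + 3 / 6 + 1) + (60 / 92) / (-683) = -46280997539611270451977 / 361666565626579210800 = -127.97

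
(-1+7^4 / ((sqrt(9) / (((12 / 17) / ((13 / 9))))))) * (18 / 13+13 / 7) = 25433425 / 20111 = 1264.65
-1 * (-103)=103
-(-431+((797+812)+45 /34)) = -40097 /34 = -1179.32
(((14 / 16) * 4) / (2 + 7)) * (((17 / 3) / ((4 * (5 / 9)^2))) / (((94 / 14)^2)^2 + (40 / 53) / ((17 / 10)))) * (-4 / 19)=-772298457 / 4177675331950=-0.00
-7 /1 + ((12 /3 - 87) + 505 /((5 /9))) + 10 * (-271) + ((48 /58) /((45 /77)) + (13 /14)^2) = -1888.72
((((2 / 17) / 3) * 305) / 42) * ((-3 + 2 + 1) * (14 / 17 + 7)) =0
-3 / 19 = -0.16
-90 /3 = -30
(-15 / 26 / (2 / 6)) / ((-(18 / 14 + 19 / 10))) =1575 / 2899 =0.54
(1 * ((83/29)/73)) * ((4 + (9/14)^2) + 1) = 88063/414932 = 0.21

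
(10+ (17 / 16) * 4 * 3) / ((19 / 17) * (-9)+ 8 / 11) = -17017 / 6980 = -2.44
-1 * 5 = -5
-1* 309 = -309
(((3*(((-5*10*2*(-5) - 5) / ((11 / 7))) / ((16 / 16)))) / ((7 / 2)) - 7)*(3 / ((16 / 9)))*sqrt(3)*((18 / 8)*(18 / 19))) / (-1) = -575181*sqrt(3) / 608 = -1638.56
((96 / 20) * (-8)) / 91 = -192 / 455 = -0.42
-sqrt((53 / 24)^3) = -53 * sqrt(318) / 288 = -3.28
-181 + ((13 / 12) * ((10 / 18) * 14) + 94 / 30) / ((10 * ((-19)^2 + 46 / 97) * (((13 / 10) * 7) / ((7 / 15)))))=-334137815213 / 1846066950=-181.00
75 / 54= 25 / 18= 1.39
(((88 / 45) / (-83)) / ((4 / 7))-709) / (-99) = 2648269 / 369765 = 7.16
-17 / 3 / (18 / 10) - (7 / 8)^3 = -52781 / 13824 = -3.82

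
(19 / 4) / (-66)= -19 / 264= -0.07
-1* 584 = -584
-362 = -362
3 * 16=48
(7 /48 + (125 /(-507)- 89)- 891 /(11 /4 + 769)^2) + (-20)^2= 296711115023 /954368688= 310.90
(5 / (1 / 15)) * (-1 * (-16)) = 1200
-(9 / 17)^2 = -0.28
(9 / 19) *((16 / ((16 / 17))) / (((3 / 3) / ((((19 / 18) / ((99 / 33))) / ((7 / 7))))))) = 17 / 6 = 2.83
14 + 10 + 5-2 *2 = 25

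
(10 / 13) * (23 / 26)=0.68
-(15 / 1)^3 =-3375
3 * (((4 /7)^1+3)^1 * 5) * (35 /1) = 1875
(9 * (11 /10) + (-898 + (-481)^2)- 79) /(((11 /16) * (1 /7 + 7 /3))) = 8796858 /65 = 135336.28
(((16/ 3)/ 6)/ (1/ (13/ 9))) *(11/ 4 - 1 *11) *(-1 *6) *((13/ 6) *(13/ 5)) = 48334/ 135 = 358.03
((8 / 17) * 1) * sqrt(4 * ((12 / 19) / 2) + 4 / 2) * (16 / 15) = 128 * sqrt(1178) / 4845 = 0.91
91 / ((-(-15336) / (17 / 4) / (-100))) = -2.52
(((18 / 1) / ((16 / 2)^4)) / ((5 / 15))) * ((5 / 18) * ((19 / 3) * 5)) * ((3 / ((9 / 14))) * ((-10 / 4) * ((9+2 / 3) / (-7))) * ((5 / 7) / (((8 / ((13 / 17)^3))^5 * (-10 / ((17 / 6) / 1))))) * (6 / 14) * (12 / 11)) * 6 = -3525428381345500888375 / 6090508473459639002630979584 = -0.00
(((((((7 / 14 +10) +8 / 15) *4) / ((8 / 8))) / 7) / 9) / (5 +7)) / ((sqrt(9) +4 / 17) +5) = 5627 / 793800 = 0.01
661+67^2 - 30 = 5120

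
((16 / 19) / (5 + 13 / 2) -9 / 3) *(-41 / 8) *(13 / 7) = 681707 / 24472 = 27.86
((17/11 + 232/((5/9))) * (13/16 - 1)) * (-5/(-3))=-23053/176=-130.98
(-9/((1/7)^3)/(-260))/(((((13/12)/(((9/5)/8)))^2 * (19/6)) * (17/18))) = 0.17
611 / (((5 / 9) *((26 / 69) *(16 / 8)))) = 29187 / 20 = 1459.35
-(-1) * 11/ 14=11/ 14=0.79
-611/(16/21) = -12831/16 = -801.94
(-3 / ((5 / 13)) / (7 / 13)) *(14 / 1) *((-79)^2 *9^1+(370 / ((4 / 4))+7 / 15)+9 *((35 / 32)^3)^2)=-11469328.62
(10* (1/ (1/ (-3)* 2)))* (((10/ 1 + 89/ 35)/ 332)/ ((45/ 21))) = -439/ 1660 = -0.26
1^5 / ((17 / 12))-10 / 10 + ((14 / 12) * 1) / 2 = 59 / 204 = 0.29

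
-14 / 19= -0.74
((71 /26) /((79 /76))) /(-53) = -2698 /54431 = -0.05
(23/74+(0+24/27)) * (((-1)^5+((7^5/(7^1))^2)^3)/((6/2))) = 8504077992948475839200/111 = 76613315251788070623.42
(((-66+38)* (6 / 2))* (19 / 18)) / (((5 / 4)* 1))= -1064 / 15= -70.93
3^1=3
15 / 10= 3 / 2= 1.50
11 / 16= 0.69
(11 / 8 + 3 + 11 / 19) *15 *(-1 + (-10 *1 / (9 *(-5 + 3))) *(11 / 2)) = 152.75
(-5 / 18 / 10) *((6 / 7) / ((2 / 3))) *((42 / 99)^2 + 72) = -19651 / 7623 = -2.58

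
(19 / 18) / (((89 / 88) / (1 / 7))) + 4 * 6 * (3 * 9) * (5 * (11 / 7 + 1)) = 46715156 / 5607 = 8331.58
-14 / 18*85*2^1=-1190 / 9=-132.22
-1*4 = -4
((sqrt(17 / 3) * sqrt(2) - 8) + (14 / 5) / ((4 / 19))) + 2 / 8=sqrt(102) / 3 + 111 / 20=8.92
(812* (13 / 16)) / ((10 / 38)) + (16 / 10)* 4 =50269 / 20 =2513.45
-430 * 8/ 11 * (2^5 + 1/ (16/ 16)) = -10320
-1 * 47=-47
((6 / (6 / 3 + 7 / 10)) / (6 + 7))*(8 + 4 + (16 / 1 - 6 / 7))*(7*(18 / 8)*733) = 696350 / 13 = 53565.38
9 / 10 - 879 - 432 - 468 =-17781 / 10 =-1778.10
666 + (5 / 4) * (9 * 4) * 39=2421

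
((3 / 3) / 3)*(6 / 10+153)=256 / 5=51.20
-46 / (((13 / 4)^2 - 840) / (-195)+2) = -143520 / 19511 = -7.36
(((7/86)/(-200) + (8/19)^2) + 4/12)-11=-195399581/18627600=-10.49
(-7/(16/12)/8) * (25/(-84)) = 25/128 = 0.20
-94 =-94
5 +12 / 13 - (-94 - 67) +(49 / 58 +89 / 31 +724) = 20911289 / 23374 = 894.64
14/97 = 0.14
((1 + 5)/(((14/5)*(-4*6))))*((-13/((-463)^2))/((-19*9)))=-65/2052797544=-0.00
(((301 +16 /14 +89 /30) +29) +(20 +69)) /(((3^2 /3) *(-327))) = -88853 /206010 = -0.43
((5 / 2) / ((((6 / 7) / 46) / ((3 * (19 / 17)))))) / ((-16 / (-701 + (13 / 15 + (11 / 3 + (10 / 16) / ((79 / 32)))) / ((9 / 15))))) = 7536443005 / 386784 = 19484.89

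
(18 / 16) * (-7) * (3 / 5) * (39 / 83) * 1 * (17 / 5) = -125307 / 16600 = -7.55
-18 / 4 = -9 / 2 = -4.50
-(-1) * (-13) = -13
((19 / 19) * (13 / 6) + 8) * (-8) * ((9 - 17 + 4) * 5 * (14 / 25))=13664 / 15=910.93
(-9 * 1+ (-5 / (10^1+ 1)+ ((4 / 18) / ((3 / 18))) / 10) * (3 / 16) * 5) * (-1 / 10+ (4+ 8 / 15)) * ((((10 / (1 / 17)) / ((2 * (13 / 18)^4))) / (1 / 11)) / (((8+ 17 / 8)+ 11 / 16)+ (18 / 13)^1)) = -64757192472 / 5573789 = -11618.16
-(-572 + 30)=542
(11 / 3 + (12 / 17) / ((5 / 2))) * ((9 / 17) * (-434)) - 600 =-2178114 / 1445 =-1507.35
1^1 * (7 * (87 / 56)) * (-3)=-32.62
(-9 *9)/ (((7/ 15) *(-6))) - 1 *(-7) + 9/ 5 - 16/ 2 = 2081/ 70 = 29.73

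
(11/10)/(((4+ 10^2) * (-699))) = -11/726960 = -0.00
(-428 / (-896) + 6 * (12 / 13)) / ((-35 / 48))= -52557 / 6370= -8.25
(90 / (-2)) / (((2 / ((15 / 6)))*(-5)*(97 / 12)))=1.39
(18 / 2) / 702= 1 / 78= 0.01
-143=-143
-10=-10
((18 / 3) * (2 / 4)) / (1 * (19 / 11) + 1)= 11 / 10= 1.10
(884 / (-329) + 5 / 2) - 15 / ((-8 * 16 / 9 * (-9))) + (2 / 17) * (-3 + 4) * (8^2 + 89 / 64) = 7.39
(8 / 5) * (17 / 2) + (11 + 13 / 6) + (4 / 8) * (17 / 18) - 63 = -6437 / 180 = -35.76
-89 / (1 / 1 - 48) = 89 / 47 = 1.89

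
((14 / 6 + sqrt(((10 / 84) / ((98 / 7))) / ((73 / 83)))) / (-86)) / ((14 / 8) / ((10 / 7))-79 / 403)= -56420 / 2139723-4030 * sqrt(90885) / 1093398453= -0.03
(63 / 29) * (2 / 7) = 18 / 29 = 0.62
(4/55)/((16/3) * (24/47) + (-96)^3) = -47/571758880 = -0.00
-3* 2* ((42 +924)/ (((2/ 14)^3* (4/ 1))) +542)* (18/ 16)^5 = -29539793691/ 32768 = -901482.96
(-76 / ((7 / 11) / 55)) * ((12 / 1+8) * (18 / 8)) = -2069100 / 7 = -295585.71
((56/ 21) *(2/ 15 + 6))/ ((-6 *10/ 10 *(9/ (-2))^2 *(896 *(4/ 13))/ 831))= -82823/ 204120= -0.41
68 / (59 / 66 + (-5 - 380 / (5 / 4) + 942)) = 264 / 2461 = 0.11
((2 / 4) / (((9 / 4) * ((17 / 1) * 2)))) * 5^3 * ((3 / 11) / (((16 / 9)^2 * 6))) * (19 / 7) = 21375 / 670208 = 0.03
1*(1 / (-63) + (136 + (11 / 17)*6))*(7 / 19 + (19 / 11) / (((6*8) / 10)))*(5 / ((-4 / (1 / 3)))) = -2736042205 / 64465632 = -42.44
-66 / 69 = -22 / 23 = -0.96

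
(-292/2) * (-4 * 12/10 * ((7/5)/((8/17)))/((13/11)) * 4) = 2293368/325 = 7056.52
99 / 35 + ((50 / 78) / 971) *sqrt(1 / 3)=25 *sqrt(3) / 113607 + 99 / 35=2.83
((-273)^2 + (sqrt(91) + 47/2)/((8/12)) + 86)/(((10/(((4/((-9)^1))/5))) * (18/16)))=-1194404/2025 - 8 * sqrt(91)/675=-589.94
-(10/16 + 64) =-517/8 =-64.62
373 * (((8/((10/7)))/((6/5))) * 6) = 10444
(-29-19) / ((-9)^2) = -16 / 27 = -0.59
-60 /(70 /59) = -354 /7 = -50.57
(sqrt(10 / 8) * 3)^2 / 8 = 45 / 32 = 1.41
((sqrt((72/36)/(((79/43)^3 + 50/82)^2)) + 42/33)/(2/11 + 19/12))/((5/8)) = 573722512 * sqrt(2)/4310941535 + 1344/1165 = 1.34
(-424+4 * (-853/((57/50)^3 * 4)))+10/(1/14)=-159219812/185193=-859.75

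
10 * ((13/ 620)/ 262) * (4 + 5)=117/ 16244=0.01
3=3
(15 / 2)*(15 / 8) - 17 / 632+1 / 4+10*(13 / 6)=136331 / 3792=35.95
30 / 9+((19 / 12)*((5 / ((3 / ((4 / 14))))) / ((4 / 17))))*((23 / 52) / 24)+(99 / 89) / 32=191852809 / 55980288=3.43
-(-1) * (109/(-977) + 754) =736549/977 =753.89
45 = 45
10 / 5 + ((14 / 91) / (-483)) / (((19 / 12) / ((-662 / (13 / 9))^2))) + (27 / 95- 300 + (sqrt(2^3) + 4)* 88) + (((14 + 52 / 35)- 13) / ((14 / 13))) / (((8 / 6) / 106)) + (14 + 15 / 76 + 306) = 176* sqrt(2) + 242619640429 / 470443610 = 764.63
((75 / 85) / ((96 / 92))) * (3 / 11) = 345 / 1496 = 0.23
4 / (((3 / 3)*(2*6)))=1 / 3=0.33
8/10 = 4/5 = 0.80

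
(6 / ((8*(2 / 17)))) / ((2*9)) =17 / 48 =0.35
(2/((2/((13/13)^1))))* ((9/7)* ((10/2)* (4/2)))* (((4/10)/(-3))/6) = -2/7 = -0.29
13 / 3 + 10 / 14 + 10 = 316 / 21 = 15.05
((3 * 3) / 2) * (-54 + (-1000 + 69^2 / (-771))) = -2452185 / 514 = -4770.79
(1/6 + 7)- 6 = 7/6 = 1.17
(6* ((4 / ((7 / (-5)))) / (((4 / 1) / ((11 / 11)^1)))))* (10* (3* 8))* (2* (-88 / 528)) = 2400 / 7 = 342.86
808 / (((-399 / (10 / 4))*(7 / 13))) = -26260 / 2793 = -9.40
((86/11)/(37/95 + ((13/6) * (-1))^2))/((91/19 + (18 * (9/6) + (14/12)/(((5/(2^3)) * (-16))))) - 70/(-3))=0.03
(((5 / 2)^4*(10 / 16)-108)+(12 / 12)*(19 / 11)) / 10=-115257 / 14080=-8.19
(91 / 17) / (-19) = -91 / 323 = -0.28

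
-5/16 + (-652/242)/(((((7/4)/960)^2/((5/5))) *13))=-76913434985/1233232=-62367.37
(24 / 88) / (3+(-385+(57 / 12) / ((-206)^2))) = -169744 / 237754693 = -0.00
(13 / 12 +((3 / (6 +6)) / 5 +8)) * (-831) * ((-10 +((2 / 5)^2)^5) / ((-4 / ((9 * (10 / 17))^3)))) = -5403228694009092 / 1919140625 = -2815441.78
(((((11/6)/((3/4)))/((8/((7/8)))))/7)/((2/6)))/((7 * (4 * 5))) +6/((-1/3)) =-241909/13440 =-18.00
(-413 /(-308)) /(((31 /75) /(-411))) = -1333.34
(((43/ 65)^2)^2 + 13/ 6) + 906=97288568431/ 107103750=908.36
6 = 6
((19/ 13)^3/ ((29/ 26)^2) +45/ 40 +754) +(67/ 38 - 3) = 1256993675/ 1661816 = 756.40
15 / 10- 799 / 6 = -395 / 3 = -131.67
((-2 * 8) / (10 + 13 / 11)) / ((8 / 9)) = -66 / 41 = -1.61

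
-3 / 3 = -1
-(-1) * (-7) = -7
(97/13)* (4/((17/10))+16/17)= 5432/221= 24.58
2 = 2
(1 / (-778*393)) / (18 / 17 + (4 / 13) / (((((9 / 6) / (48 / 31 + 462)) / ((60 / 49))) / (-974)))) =335699 / 11639993064778116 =0.00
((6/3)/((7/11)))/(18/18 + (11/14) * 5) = 44/69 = 0.64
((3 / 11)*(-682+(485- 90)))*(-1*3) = 2583 / 11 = 234.82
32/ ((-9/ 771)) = -8224/ 3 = -2741.33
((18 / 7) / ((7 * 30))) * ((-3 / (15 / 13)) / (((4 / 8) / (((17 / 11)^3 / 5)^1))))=-383214 / 8152375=-0.05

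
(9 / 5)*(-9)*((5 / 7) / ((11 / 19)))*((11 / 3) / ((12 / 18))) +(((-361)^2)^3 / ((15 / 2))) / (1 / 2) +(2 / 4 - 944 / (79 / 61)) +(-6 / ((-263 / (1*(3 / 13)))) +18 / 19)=318039480811443401587802 / 538851495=590217311750138.88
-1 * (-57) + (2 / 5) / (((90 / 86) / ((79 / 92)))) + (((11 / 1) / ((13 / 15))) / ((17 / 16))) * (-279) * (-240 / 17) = 1831844244679 / 38884950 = 47109.34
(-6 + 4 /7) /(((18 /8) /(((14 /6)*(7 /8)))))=-4.93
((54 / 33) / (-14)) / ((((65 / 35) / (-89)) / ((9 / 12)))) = 2403 / 572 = 4.20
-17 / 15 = -1.13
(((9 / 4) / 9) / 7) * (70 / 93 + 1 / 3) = 101 / 2604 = 0.04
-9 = -9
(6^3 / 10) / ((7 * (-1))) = -108 / 35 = -3.09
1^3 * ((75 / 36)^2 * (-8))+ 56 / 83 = -50867 / 1494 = -34.05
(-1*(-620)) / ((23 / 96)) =59520 / 23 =2587.83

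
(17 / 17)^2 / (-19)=-1 / 19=-0.05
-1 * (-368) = 368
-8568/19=-450.95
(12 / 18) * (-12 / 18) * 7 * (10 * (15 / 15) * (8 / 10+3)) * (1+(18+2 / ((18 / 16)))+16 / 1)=-352184 / 81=-4347.95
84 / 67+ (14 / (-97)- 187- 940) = -7317163 / 6499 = -1125.89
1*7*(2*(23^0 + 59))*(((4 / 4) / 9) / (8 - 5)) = 280 / 9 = 31.11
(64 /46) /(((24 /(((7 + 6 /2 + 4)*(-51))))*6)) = -476 /69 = -6.90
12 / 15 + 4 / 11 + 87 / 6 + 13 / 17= 30721 / 1870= 16.43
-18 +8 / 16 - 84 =-101.50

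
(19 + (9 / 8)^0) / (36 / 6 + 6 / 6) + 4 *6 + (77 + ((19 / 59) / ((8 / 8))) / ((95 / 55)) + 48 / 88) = 475148 / 4543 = 104.59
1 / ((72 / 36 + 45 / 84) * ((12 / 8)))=56 / 213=0.26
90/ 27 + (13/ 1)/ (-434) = 4301/ 1302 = 3.30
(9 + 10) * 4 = 76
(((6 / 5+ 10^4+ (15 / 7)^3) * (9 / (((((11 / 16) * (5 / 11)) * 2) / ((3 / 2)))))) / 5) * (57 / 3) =35230650516 / 42875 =821706.13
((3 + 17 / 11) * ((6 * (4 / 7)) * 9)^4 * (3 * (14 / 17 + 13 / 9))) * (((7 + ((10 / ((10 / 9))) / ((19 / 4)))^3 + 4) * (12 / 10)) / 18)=102479127196262400 / 3079601833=33276745.75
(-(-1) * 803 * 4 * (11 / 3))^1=35332 / 3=11777.33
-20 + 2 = -18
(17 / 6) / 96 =0.03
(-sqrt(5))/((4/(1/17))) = -sqrt(5)/68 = -0.03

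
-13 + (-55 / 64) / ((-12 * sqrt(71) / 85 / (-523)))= -2445025 * sqrt(71) / 54528 - 13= -390.83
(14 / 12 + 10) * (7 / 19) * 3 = 469 / 38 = 12.34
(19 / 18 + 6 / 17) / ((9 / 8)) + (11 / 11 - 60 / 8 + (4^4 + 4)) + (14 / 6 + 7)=727291 / 2754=264.09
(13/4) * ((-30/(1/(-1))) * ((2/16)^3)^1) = 0.19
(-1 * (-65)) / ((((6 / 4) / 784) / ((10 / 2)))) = 509600 / 3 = 169866.67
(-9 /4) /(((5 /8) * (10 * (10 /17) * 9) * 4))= -17 /1000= -0.02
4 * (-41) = -164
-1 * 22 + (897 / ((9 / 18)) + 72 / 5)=8932 / 5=1786.40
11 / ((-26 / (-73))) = 803 / 26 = 30.88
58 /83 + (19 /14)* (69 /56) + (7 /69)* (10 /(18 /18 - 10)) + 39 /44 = 1397810087 /444506832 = 3.14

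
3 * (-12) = -36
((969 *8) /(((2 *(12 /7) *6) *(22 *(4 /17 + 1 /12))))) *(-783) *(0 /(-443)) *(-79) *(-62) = 0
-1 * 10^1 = -10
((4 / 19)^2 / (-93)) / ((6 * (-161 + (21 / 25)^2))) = 625 / 1261304037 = 0.00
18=18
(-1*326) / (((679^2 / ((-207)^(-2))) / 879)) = -95518 / 6585048603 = -0.00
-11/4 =-2.75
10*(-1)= -10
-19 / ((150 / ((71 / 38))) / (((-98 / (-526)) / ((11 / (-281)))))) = 977599 / 867900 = 1.13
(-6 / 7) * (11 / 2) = -33 / 7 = -4.71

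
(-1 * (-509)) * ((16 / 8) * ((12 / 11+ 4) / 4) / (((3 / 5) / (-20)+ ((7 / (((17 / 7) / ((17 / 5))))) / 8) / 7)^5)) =4560640000000000 / 225622639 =20213574.40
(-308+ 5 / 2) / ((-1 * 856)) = 611 / 1712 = 0.36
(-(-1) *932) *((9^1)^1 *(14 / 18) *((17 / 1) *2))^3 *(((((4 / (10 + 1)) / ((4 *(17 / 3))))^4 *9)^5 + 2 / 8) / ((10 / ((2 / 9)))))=1748123692110688582761792074151803550538660843990744 / 25043664689641920285819721230978945923665965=69803030.58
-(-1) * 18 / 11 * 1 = 18 / 11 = 1.64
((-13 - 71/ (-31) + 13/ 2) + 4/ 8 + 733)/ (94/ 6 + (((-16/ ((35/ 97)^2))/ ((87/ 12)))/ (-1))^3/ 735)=248330743419071250000/ 7591031059030827227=32.71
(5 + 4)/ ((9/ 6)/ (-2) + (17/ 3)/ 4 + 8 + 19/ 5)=0.72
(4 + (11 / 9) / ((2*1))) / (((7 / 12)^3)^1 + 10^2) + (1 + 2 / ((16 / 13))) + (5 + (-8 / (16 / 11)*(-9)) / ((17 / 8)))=729149963 / 23547448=30.97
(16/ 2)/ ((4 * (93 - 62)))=0.06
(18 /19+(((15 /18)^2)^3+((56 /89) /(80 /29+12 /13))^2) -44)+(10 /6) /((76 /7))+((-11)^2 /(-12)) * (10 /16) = -41290480417108871 /845473628949696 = -48.84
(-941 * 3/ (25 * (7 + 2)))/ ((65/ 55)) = -10351/ 975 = -10.62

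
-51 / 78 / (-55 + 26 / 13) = 17 / 1378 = 0.01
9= 9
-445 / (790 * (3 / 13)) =-1157 / 474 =-2.44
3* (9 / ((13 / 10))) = 270 / 13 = 20.77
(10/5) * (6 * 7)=84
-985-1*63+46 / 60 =-31417 / 30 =-1047.23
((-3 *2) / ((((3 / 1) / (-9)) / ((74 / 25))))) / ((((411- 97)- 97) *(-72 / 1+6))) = -222 / 59675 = -0.00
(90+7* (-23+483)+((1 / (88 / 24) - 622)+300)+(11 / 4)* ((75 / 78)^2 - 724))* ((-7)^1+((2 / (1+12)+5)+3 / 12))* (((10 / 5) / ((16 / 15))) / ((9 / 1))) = -332.47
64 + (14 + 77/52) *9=10573/52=203.33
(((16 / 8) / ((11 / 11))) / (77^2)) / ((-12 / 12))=-2 / 5929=-0.00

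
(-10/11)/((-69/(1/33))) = 10/25047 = 0.00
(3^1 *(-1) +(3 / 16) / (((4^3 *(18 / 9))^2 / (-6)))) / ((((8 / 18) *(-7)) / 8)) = 505575 / 65536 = 7.71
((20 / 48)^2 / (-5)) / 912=-0.00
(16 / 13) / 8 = 2 / 13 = 0.15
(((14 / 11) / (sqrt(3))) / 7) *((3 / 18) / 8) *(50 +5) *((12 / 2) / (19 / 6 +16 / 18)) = 15 *sqrt(3) / 146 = 0.18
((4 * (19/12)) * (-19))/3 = -361/9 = -40.11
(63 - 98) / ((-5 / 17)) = 119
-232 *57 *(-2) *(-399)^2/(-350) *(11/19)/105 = -8291448/125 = -66331.58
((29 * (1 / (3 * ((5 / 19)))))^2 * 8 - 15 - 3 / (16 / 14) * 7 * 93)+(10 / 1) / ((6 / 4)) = 16339489 / 1800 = 9077.49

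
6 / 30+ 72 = 361 / 5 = 72.20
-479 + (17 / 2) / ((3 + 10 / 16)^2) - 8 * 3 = -422479 / 841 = -502.35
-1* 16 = -16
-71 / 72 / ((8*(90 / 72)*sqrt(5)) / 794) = -28187*sqrt(5) / 1800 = -35.02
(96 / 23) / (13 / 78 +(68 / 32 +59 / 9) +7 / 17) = 117504 / 260659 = 0.45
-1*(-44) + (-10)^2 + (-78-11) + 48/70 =1949/35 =55.69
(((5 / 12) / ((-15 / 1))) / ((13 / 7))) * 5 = -0.07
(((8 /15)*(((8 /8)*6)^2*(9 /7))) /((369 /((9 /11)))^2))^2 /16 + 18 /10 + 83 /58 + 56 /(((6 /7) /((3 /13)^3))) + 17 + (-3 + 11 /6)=192455354057355437129 /9687050543911015275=19.87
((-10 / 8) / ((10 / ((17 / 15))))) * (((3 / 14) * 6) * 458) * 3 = -250.26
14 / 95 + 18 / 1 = 1724 / 95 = 18.15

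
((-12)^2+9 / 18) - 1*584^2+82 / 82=-681821 / 2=-340910.50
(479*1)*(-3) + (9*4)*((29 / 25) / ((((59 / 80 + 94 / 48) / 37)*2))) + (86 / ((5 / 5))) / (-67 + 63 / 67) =-8245271734 / 7159055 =-1151.73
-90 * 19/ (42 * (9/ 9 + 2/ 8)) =-228/ 7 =-32.57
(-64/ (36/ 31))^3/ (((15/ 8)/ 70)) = -13666680832/ 2187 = -6249053.88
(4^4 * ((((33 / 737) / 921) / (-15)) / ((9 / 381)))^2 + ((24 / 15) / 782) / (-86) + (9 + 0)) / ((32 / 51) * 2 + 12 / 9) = 129639751786489027 / 37282098710943900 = 3.48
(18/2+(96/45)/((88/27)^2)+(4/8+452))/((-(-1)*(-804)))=-279329/486420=-0.57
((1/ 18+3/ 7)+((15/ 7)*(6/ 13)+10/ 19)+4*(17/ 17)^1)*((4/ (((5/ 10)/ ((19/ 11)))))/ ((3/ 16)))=11949760/ 27027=442.14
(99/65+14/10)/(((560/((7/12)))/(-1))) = -19/6240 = -0.00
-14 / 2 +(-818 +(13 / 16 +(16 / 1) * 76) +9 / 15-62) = 26433 / 80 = 330.41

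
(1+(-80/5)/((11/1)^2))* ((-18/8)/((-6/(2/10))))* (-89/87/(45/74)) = -23051/210540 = -0.11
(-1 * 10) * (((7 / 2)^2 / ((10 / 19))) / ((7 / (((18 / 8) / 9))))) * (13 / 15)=-1729 / 240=-7.20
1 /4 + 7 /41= 69 /164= 0.42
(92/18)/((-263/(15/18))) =-115/7101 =-0.02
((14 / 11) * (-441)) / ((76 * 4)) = -3087 / 1672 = -1.85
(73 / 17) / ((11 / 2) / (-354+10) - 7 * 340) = -50224 / 27836667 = -0.00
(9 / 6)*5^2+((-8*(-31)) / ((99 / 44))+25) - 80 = 1669 / 18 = 92.72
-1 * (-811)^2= -657721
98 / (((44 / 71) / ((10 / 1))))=17395 / 11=1581.36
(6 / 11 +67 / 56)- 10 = -5087 / 616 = -8.26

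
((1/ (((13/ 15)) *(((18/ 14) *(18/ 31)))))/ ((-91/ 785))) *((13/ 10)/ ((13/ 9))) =-24335/ 2028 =-12.00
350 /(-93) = -350 /93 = -3.76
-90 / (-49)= 90 / 49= 1.84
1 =1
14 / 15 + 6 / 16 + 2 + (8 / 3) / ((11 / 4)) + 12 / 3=8.28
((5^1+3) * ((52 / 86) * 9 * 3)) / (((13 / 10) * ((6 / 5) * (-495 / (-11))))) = 80 / 43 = 1.86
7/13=0.54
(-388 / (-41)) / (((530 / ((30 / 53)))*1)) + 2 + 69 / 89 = 28550339 / 10250041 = 2.79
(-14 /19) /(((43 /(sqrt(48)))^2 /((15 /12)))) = -0.02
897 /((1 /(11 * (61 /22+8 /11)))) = 34534.50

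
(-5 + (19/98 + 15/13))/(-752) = 99/20384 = 0.00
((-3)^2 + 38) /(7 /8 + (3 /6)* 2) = 376 /15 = 25.07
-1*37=-37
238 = 238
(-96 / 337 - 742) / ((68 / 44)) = -2751650 / 5729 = -480.30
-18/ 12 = -3/ 2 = -1.50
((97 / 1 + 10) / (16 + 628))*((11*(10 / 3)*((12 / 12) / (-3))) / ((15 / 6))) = -1177 / 1449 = -0.81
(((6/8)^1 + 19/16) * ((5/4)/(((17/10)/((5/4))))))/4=3875/8704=0.45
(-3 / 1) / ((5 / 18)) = -54 / 5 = -10.80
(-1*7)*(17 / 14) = -17 / 2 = -8.50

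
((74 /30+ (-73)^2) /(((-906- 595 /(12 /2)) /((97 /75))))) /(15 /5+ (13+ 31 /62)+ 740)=-31029136 /3421838625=-0.01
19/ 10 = 1.90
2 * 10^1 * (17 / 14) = 170 / 7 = 24.29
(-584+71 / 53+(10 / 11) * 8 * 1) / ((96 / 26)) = -1453621 / 9328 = -155.83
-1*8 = -8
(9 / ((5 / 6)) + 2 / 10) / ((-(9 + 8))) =-11 / 17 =-0.65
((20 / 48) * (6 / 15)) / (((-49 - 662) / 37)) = -37 / 4266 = -0.01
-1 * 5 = -5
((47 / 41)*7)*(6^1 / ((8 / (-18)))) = -8883 / 82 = -108.33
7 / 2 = 3.50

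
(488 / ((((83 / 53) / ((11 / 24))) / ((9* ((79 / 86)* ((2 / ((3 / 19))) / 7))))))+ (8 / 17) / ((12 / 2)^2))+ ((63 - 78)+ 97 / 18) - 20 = 5369342749 / 2548266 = 2107.06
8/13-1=-5/13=-0.38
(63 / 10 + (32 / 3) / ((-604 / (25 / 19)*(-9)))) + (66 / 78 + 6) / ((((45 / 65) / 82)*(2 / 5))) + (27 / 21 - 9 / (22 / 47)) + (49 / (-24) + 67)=496388176387 / 238586040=2080.54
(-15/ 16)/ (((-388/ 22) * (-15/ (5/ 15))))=-11/ 9312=-0.00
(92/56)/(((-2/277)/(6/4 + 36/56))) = -487.58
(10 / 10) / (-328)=-1 / 328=-0.00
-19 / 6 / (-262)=19 / 1572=0.01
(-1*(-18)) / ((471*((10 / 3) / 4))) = 0.05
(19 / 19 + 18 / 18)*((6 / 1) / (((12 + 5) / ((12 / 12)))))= 12 / 17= 0.71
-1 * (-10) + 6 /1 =16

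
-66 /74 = -33 /37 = -0.89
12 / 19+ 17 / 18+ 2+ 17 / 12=4.99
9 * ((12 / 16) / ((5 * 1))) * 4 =5.40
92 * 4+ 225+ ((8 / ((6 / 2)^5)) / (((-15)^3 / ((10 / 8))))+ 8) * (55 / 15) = 306234653 / 492075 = 622.33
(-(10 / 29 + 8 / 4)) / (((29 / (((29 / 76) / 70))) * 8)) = -17 / 308560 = -0.00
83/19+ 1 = 102/19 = 5.37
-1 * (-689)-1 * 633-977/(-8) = 1425/8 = 178.12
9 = 9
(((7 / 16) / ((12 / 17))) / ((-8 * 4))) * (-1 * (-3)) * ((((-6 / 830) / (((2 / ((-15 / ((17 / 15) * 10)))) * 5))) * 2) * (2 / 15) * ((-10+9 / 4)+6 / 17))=31689 / 288972800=0.00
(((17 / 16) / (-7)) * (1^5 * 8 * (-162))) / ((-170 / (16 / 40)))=-81 / 175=-0.46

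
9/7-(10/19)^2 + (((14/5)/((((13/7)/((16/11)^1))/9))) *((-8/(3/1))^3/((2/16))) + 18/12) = -32432260057/10840830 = -2991.68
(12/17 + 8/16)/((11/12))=1.32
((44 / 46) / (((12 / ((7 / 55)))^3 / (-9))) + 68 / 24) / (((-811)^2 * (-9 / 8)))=-94621657 / 24710906830500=-0.00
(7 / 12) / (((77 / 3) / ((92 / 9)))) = 23 / 99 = 0.23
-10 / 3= -3.33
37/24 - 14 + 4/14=-2045/168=-12.17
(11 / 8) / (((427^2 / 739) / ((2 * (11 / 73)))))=89419 / 53240068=0.00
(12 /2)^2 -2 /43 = 1546 /43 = 35.95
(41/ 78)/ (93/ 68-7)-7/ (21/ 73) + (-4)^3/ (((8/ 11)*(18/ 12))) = -1241165/ 14937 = -83.09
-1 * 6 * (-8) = 48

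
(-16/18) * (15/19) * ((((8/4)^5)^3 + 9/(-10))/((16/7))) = -2293697/228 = -10060.07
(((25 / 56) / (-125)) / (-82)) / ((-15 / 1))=-1 / 344400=-0.00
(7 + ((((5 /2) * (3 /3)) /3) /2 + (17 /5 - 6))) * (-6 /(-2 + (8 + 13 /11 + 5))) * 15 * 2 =-9537 /134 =-71.17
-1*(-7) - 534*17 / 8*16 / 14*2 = -18107 / 7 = -2586.71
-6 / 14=-3 / 7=-0.43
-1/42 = -0.02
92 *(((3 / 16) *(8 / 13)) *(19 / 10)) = 1311 / 65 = 20.17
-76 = -76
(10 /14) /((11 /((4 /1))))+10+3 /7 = 10.69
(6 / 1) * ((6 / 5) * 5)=36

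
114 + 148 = 262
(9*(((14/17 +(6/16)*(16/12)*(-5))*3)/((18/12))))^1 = -513/17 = -30.18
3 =3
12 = 12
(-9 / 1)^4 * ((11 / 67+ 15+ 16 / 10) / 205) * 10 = 5365.36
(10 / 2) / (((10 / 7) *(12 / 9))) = 21 / 8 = 2.62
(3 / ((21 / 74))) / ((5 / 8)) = 592 / 35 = 16.91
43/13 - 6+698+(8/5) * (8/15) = 678757/975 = 696.16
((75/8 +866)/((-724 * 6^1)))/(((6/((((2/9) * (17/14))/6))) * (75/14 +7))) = -119051/973959552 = -0.00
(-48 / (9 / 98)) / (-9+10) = -1568 / 3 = -522.67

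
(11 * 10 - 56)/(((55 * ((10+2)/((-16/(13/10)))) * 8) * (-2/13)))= 9/11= 0.82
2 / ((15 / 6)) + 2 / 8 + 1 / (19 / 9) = 579 / 380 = 1.52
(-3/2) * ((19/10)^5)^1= -7428297/200000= -37.14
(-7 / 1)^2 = 49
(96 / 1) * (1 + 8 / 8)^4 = 1536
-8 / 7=-1.14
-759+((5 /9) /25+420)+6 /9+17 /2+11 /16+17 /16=-59051 /180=-328.06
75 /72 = 25 /24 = 1.04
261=261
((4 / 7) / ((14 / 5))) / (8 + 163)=10 / 8379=0.00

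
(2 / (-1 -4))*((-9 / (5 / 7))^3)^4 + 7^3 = -7818376656538954587487 / 1220703125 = -6404814157036.71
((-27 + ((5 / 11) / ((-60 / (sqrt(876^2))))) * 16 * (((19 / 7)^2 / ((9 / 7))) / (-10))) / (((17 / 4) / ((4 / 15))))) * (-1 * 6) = -12.74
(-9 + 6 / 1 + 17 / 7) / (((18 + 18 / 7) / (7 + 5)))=-0.33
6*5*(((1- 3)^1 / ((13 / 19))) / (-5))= 228 / 13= 17.54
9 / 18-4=-7 / 2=-3.50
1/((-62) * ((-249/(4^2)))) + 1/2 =7735/15438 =0.50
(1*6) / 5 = 6 / 5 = 1.20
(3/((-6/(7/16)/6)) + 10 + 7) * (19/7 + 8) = 18825/112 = 168.08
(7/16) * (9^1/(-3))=-21/16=-1.31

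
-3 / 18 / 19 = -1 / 114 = -0.01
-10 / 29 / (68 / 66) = -165 / 493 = -0.33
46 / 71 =0.65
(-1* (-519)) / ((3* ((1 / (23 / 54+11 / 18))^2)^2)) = 106335488 / 531441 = 200.09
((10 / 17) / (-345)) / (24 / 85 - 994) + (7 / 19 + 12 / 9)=31407306 / 18455821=1.70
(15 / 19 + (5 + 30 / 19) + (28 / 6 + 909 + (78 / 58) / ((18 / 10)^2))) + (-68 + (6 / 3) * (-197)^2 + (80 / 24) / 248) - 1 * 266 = 144269372563 / 1844748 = 78205.46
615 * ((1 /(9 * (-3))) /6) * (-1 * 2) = 205 /27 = 7.59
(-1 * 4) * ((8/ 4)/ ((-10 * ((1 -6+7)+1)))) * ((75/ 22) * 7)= 70/ 11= 6.36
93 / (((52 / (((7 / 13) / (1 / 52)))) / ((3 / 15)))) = 10.02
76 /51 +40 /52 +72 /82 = 85286 /27183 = 3.14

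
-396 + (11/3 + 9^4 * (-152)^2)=454754855/3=151584951.67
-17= -17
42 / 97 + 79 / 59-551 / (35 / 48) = -151006969 / 200305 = -753.89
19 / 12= 1.58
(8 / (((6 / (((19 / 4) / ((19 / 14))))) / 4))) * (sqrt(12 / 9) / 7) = 16 * sqrt(3) / 9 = 3.08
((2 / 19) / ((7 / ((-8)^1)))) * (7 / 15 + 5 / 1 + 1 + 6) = -2992 / 1995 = -1.50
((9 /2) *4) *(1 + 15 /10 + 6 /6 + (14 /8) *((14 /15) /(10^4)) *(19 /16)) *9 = 453625137 /800000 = 567.03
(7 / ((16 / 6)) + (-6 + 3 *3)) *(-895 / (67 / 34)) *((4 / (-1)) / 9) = 76075 / 67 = 1135.45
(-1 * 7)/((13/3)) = -21/13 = -1.62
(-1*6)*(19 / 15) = -38 / 5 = -7.60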